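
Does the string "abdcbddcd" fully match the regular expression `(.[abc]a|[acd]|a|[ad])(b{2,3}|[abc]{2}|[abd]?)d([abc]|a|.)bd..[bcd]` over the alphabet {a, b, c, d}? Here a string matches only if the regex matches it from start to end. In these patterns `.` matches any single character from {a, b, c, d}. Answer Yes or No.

Yes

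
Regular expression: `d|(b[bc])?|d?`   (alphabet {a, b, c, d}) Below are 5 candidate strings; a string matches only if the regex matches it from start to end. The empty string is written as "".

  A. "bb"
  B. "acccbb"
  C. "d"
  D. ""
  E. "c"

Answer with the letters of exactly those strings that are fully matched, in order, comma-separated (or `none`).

A → match
B → no match
C → match
D → match
E → no match

A, C, D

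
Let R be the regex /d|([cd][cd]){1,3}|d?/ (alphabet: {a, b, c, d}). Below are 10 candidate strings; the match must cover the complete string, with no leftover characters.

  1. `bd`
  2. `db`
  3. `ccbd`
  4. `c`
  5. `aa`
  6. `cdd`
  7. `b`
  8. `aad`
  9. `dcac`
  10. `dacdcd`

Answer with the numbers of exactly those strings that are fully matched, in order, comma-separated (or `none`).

1 → no match
2 → no match
3 → no match
4 → no match
5 → no match
6 → no match
7 → no match
8 → no match
9 → no match
10 → no match

none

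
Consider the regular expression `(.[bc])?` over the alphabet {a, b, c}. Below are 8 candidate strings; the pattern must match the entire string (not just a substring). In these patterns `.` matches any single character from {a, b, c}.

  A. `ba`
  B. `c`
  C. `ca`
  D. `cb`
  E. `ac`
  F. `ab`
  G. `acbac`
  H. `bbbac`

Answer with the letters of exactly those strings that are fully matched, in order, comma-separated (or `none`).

A → no match
B → no match
C → no match
D → match
E → match
F → match
G → no match
H → no match

D, E, F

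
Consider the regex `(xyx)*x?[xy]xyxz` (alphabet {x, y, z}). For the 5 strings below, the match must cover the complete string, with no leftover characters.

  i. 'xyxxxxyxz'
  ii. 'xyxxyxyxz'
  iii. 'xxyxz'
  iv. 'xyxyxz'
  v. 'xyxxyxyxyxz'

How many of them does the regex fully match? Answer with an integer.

5

i → match
ii → match
iii → match
iv → match
v → match
Total matched: 5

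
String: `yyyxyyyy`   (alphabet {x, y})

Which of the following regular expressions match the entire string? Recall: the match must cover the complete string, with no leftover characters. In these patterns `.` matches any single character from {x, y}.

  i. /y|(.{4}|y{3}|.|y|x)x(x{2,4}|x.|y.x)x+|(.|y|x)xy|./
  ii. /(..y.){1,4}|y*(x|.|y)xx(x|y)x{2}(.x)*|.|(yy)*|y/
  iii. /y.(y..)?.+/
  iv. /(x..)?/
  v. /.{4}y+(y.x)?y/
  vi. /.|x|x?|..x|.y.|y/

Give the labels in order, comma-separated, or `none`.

ii, iii, v

i → no match
ii → match
iii → match
iv → no match
v → match
vi → no match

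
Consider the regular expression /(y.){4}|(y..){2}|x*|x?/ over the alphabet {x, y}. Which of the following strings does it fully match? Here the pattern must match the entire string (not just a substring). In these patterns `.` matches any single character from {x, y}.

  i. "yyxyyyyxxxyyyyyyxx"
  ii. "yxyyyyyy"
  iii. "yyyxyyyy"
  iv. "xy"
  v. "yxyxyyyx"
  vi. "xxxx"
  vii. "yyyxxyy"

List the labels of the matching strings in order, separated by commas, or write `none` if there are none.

i → no match
ii. "yxyyyyyy" → match
iii. "yyyxyyyy" → match
iv. "xy" → no match
v. "yxyxyyyx" → match
vi. "xxxx" → match
vii. "yyyxxyy" → no match

ii, iii, v, vi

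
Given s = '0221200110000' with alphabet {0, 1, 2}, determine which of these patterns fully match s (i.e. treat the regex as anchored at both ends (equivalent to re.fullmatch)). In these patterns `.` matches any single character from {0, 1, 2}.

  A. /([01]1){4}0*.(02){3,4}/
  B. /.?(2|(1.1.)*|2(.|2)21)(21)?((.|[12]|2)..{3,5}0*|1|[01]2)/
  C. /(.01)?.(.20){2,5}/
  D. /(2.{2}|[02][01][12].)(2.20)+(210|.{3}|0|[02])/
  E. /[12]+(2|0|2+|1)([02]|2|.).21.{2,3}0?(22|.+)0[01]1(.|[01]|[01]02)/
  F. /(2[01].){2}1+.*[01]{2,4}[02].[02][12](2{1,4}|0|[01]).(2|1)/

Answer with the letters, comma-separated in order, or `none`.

B

A → no match — must end with '02'
B → match
C → no match — must end with '20'
D → no match
E → no match
F → no match — must start with '2'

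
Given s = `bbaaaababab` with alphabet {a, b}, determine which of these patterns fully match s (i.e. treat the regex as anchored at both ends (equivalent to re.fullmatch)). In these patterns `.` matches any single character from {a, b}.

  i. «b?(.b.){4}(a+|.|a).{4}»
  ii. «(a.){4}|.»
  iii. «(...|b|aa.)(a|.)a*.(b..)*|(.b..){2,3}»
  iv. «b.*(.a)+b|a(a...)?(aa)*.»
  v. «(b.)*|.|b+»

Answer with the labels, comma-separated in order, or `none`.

i → no match
ii → no match
iii → no match
iv → match
v → no match

iv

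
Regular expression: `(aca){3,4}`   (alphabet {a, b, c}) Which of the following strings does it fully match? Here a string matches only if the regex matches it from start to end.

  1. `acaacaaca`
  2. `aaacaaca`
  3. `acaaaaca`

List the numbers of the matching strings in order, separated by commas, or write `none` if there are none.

1 → match
2 → no match — must start with `aca`
3 → no match

1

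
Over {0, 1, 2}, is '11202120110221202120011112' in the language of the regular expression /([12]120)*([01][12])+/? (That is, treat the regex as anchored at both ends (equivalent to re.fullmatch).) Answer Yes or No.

No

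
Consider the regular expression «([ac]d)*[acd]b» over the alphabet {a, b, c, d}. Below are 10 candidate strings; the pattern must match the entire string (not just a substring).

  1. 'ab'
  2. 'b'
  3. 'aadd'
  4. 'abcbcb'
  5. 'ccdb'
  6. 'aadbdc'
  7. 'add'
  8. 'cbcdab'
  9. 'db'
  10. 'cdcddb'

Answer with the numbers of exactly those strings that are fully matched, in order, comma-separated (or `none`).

1, 9, 10

1. 'ab' → match
2. 'b' → no match
3. 'aadd' → no match — must end with 'b'
4. 'abcbcb' → no match
5. 'ccdb' → no match
6. 'aadbdc' → no match — must end with 'b'
7. 'add' → no match — must end with 'b'
8. 'cbcdab' → no match
9. 'db' → match
10. 'cdcddb' → match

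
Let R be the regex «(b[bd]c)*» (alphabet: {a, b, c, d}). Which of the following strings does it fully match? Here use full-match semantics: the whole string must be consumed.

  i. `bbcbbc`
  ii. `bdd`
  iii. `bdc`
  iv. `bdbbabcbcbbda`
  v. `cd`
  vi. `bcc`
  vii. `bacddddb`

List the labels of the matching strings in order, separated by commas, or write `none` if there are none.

i, iii

i. `bbcbbc` → match
ii. `bdd` → no match
iii. `bdc` → match
iv → no match
v. `cd` → no match
vi. `bcc` → no match
vii. `bacddddb` → no match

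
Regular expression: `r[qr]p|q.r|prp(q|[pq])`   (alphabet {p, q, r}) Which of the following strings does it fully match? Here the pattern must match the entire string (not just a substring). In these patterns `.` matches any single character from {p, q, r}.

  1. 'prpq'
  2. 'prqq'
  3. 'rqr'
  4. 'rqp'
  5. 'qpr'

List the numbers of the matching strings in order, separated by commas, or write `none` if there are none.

1, 4, 5

1. 'prpq' → match
2. 'prqq' → no match
3. 'rqr' → no match
4. 'rqp' → match
5. 'qpr' → match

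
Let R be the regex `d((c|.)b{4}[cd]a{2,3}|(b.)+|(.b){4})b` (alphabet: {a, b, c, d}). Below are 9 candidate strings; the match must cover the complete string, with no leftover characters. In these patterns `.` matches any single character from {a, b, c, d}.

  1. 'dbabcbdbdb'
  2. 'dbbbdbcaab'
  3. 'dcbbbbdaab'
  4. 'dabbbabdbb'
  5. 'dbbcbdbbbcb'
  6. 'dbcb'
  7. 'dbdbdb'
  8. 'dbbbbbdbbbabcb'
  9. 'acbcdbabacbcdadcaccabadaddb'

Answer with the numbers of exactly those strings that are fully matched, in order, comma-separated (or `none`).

1. 'dbabcbdbdb' → match
2. 'dbbbdbcaab' → no match
3. 'dcbbbbdaab' → match
4. 'dabbbabdbb' → match
5. 'dbbcbdbbbcb' → no match
6. 'dbcb' → match
7. 'dbdbdb' → match
8 → match
9 → no match — must start with 'd'

1, 3, 4, 6, 7, 8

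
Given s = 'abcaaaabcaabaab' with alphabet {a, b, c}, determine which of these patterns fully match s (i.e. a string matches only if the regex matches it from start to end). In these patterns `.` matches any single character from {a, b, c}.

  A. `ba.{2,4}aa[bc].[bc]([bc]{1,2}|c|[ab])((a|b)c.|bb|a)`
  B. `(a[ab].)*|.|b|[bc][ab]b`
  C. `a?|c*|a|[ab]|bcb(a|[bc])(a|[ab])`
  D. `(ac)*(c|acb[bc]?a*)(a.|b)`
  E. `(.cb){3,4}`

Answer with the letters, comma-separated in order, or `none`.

A → no match — must start with 'ba'
B → match
C → no match
D → no match
E → no match — must end with 'cb'

B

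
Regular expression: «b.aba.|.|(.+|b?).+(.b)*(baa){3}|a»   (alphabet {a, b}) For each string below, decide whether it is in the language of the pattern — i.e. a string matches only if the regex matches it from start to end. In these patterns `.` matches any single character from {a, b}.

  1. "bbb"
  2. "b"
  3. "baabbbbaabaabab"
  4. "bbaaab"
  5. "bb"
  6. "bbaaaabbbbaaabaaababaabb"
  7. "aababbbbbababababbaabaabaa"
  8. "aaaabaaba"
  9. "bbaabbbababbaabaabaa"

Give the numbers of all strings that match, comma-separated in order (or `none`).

1 → no match
2 → match
3 → no match
4 → no match
5 → no match
6 → no match
7 → match
8 → no match
9 → match

2, 7, 9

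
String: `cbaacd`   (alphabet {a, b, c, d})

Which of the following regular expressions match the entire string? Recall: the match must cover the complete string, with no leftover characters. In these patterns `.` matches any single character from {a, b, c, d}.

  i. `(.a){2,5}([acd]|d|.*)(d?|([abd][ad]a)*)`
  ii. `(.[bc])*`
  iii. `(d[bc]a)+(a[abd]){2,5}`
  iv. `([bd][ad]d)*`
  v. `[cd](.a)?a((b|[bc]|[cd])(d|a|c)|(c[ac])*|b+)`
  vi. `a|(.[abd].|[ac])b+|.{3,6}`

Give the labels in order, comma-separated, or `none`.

v, vi

i → no match
ii → no match
iii → no match — must start with `d`
iv → no match
v → match
vi → match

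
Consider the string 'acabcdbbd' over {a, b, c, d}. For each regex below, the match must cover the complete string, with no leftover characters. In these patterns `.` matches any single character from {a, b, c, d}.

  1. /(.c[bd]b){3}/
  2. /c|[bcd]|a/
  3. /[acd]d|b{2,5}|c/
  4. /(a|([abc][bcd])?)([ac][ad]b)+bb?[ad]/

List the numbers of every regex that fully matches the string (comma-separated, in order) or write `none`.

4

1 → no match — must end with 'b'
2 → no match
3 → no match
4 → match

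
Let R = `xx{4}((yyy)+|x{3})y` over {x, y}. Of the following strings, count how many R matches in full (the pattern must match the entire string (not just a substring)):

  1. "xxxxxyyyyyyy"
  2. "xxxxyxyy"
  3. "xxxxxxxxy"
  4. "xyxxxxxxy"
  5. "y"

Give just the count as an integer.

2

1 → match
2 → no match
3 → match
4 → no match — must start with "xx"
5 → no match — must start with "xx"
Total matched: 2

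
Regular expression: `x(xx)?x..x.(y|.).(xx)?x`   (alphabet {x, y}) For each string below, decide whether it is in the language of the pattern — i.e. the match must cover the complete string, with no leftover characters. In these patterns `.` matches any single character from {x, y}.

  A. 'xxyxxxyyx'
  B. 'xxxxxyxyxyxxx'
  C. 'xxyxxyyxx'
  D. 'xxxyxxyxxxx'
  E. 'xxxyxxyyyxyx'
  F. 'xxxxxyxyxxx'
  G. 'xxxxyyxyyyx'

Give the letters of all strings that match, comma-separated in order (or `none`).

A → match
B → match
C → match
D → match
E → no match
F → match
G → match

A, B, C, D, F, G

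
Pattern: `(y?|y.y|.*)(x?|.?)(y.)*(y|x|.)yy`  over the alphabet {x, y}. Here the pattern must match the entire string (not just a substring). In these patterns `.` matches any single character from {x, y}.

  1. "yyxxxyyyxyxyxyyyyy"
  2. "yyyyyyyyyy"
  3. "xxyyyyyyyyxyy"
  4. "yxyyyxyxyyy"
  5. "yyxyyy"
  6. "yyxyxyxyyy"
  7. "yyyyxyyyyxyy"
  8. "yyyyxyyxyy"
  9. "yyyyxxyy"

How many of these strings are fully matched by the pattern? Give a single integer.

1 → match
2. "yyyyyyyyyy" → match
3 → match
4. "yxyyyxyxyyy" → match
5. "yyxyyy" → match
6. "yyxyxyxyyy" → match
7. "yyyyxyyyyxyy" → match
8. "yyyyxyyxyy" → match
9. "yyyyxxyy" → match
Total matched: 9

9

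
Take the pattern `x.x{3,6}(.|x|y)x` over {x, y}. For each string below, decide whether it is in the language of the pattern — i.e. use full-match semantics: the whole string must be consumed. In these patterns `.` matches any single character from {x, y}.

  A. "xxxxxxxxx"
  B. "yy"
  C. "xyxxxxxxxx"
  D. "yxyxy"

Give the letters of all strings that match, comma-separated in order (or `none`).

A, C

A → match
B → no match — must start with "x"
C → match
D → no match — must start with "x"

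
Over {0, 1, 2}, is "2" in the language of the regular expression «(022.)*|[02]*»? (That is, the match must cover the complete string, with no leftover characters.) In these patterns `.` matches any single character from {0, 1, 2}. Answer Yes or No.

Yes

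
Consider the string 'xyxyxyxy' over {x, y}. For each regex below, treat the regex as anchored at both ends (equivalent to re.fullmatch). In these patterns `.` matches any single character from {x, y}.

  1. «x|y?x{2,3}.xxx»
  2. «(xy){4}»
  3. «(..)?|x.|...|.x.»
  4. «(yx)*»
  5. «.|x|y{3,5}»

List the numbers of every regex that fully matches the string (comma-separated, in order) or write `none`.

2

1 → no match
2 → match
3 → no match
4 → no match
5 → no match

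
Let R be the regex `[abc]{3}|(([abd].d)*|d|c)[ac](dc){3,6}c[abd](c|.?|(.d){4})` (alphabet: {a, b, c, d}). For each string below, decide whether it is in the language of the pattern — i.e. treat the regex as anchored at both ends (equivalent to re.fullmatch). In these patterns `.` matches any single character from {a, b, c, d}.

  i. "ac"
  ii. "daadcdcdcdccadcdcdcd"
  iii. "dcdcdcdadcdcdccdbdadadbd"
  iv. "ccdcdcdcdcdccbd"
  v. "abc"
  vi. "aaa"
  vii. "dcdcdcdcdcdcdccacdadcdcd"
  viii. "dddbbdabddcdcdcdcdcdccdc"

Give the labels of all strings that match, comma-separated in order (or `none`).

i. "ac" → no match
ii → no match
iii → no match
iv → match
v. "abc" → match
vi. "aaa" → match
vii → match
viii → match

iv, v, vi, vii, viii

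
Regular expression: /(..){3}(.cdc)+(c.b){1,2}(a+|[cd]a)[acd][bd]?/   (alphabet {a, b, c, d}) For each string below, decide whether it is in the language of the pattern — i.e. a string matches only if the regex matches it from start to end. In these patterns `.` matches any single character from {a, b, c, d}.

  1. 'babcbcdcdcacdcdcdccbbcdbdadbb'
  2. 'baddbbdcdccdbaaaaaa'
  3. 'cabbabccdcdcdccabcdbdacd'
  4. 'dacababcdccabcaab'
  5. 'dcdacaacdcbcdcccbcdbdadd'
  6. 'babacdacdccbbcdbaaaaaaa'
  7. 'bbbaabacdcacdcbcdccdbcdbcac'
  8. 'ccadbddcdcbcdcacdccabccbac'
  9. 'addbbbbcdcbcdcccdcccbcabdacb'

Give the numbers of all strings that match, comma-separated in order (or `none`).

2, 3, 4, 5, 6, 7, 8, 9

1 → no match
2 → match
3 → match
4 → match
5 → match
6 → match
7 → match
8 → match
9 → match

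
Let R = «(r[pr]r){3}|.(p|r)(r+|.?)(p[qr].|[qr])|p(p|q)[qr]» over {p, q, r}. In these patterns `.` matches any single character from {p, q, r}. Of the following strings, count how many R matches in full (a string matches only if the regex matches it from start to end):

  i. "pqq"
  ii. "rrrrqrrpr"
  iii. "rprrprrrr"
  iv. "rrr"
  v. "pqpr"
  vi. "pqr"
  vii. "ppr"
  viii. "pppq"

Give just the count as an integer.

6

i → match
ii → no match
iii → match
iv → match
v → no match
vi → match
vii → match
viii → match
Total matched: 6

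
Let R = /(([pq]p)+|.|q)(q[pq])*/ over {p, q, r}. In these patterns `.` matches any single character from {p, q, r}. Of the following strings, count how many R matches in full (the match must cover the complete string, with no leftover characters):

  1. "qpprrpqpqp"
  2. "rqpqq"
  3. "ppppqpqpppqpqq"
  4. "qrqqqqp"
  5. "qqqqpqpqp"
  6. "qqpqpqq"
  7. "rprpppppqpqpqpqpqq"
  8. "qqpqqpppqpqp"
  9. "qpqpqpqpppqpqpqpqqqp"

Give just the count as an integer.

1 → no match
2 → match
3 → match
4 → no match
5 → match
6 → match
7 → no match
8 → no match
9 → match
Total matched: 5

5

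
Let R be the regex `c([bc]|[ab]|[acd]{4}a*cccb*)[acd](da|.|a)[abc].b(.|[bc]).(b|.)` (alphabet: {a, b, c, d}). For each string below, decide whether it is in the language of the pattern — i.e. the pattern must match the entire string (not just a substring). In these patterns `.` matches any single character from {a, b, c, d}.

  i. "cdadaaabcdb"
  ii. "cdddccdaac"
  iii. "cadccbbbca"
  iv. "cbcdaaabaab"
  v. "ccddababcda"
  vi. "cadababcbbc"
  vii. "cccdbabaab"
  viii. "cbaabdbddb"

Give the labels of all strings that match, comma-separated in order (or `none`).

iii, iv, v, vii, viii

i → no match
ii → no match
iii → match
iv → match
v → match
vi → no match
vii → match
viii → match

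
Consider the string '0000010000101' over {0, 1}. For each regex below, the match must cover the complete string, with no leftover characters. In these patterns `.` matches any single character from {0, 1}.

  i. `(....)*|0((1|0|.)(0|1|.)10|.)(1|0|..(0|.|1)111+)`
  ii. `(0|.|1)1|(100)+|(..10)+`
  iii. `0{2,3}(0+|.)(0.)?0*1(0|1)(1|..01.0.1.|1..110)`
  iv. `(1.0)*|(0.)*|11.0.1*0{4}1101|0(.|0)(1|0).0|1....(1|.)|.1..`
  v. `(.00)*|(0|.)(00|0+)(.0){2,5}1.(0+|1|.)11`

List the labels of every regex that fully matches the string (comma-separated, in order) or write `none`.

iii

i → no match
ii → no match
iii → match
iv → no match
v → no match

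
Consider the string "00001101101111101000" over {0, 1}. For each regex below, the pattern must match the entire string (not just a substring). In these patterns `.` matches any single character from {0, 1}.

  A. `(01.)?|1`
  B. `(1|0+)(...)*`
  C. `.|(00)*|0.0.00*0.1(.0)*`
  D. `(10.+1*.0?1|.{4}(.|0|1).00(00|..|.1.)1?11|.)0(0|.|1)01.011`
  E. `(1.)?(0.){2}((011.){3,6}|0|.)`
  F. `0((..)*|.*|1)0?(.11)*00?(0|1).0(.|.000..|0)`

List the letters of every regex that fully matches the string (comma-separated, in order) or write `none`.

B, F

A → no match
B → match
C → no match
D → no match — must end with "011"
E → no match
F → match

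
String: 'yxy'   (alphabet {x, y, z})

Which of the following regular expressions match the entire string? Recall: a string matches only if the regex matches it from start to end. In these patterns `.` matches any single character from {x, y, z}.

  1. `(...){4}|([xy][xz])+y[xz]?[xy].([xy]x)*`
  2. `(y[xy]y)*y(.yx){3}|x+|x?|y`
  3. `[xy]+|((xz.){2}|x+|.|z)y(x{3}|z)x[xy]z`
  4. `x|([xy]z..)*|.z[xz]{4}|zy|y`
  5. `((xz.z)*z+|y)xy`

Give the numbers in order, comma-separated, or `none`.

3, 5

1 → no match
2 → no match
3 → match
4 → no match
5 → match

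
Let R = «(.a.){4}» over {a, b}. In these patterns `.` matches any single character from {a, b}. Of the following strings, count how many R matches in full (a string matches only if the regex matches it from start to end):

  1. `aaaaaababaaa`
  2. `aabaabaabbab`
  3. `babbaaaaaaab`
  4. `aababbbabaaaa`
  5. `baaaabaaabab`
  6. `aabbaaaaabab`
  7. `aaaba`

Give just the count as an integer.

1. `aaaaaababaaa` → match
2. `aabaabaabbab` → match
3. `babbaaaaaaab` → match
4 → no match
5. `baaaabaaabab` → match
6. `aabbaaaaabab` → match
7. `aaaba` → no match
Total matched: 5

5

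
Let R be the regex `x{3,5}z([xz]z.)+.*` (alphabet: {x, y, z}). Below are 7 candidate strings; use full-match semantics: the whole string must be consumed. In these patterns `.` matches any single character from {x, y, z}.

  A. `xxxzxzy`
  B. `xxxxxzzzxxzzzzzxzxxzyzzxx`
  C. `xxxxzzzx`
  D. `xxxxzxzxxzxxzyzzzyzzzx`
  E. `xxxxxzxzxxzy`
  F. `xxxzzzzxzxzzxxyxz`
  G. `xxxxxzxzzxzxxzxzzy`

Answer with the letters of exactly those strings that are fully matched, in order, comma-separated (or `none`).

A, B, C, D, E, F, G

A. `xxxzxzy` → match
B → match
C. `xxxxzzzx` → match
D → match
E. `xxxxxzxzxxzy` → match
F → match
G → match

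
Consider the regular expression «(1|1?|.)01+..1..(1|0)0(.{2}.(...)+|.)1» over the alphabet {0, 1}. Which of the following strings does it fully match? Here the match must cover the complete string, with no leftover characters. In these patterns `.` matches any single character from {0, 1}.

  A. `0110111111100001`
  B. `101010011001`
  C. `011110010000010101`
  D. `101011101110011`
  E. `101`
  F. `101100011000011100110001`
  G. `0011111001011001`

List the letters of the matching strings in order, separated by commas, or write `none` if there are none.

G

A → no match
B → no match
C → no match
D → no match
E → no match
F → no match
G → match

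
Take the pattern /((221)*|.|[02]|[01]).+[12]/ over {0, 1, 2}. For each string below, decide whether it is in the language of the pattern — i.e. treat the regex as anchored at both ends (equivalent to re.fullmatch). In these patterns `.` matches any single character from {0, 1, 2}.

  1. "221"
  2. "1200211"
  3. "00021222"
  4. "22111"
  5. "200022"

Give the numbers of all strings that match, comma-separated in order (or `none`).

1 → match
2 → match
3 → match
4 → match
5 → match

1, 2, 3, 4, 5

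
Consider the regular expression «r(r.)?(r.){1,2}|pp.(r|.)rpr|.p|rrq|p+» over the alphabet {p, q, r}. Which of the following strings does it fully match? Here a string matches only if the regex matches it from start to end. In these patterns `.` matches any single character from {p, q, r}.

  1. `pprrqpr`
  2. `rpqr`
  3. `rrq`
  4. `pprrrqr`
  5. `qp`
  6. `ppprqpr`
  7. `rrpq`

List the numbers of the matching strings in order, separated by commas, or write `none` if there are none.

1. `pprrqpr` → no match
2. `rpqr` → no match
3. `rrq` → match
4. `pprrrqr` → no match
5. `qp` → match
6. `ppprqpr` → no match
7. `rrpq` → no match

3, 5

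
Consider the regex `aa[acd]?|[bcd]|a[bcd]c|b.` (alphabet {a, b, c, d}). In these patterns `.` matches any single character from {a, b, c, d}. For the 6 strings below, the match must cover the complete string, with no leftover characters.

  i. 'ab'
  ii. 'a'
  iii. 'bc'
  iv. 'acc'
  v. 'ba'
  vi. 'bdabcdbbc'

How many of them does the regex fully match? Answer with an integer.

3

i. 'ab' → no match
ii. 'a' → no match
iii. 'bc' → match
iv. 'acc' → match
v. 'ba' → match
vi. 'bdabcdbbc' → no match
Total matched: 3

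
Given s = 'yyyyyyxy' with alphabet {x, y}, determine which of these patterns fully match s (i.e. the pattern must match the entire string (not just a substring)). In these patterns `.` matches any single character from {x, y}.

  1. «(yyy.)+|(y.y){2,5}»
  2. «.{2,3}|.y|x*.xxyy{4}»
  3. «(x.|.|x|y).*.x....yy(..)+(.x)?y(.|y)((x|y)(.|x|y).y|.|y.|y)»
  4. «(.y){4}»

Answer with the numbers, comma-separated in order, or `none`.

4

1 → no match
2 → no match
3 → no match
4 → match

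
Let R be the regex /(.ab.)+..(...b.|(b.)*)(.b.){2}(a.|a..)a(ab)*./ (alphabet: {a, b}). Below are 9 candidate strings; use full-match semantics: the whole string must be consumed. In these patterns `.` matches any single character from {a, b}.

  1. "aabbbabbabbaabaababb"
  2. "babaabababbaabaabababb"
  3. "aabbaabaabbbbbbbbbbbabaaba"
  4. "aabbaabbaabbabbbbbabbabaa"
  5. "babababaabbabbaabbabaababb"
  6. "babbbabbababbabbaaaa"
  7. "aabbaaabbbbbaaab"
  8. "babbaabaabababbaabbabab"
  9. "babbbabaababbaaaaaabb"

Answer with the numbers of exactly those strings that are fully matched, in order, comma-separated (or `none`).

1 → match
2 → match
3 → match
4 → match
5 → match
6 → match
7 → match
8 → no match
9 → match

1, 2, 3, 4, 5, 6, 7, 9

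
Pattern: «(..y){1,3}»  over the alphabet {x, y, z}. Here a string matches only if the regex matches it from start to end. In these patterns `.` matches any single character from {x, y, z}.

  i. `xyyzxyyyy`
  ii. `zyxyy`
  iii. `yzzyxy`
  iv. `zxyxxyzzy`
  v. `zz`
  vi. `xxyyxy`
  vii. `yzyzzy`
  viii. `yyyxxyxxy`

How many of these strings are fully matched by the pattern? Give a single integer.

i → match
ii → no match
iii → no match
iv → match
v → no match — must end with `y`
vi → match
vii → match
viii → match
Total matched: 5

5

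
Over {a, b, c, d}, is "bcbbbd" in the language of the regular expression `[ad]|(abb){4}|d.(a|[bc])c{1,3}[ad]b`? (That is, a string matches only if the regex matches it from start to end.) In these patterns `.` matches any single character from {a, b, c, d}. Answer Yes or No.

No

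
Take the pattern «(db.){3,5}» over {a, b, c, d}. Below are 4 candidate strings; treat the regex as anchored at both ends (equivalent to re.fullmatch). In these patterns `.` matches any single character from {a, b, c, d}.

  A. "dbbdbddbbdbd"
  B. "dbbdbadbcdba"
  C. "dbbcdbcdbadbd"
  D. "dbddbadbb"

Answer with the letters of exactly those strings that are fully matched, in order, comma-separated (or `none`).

A. "dbbdbddbbdbd" → match
B. "dbbdbadbcdba" → match
C → no match
D. "dbddbadbb" → match

A, B, D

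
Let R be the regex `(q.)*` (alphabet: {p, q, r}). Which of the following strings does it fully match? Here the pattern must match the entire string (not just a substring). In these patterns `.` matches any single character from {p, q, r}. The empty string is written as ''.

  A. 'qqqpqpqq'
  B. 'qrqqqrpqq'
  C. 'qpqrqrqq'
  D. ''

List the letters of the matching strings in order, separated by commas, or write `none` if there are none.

A, C, D

A → match
B → no match
C → match
D → match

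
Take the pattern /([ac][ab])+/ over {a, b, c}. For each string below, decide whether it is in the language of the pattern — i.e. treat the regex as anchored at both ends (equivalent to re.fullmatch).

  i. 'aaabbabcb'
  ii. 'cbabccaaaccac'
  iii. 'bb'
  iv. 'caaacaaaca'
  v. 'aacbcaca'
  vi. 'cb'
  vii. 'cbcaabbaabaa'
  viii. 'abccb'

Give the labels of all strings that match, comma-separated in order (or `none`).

iv, v, vi

i → no match
ii → no match
iii → no match
iv → match
v → match
vi → match
vii → no match
viii → no match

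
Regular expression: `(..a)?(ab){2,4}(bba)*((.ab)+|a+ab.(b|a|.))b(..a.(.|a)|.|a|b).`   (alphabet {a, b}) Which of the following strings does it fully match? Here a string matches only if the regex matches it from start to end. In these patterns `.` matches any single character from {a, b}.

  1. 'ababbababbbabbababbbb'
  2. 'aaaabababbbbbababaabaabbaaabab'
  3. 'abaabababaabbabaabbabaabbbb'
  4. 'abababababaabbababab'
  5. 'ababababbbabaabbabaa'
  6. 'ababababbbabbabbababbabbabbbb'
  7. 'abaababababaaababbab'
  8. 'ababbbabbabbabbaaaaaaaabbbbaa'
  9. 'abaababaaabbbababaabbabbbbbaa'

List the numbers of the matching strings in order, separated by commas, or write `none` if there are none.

1 → no match
2 → no match
3 → match
4 → no match
5 → no match
6 → match
7 → match
8 → match
9 → no match

3, 6, 7, 8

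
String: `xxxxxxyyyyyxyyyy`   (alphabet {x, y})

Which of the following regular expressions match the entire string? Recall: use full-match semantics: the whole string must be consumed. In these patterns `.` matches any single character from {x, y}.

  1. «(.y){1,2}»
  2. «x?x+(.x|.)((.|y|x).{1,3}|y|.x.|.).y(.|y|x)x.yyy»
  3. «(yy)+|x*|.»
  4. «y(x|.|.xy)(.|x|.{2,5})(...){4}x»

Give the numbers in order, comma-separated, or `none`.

2

1 → no match
2 → match
3 → no match
4 → no match — must start with `y`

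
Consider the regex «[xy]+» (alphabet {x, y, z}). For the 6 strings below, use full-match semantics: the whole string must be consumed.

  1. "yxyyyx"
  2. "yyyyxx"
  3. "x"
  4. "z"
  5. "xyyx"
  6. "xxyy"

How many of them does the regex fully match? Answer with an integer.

5

1 → match
2 → match
3 → match
4 → no match
5 → match
6 → match
Total matched: 5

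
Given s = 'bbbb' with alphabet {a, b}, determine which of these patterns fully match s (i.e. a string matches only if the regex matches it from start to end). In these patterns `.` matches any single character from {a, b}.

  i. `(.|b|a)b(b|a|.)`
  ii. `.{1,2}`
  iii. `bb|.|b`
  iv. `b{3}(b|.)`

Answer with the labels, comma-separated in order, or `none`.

i → no match
ii → no match
iii → no match
iv → match

iv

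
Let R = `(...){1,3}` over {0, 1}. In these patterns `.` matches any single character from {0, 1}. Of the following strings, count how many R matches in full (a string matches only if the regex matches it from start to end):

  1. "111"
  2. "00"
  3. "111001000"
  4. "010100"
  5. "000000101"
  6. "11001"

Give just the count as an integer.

4

1 → match
2 → no match
3 → match
4 → match
5 → match
6 → no match
Total matched: 4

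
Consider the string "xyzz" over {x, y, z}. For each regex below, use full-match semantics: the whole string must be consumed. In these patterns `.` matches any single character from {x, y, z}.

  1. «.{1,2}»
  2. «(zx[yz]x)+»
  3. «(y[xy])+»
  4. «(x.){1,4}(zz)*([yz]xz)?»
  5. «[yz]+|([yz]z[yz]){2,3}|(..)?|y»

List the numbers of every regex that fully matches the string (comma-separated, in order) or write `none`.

4

1 → no match
2 → no match — must start with "zx"
3 → no match — must start with "y"
4 → match
5 → no match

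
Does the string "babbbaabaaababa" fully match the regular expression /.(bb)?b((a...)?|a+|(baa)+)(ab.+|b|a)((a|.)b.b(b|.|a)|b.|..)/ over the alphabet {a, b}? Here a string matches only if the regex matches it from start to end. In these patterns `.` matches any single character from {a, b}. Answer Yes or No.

No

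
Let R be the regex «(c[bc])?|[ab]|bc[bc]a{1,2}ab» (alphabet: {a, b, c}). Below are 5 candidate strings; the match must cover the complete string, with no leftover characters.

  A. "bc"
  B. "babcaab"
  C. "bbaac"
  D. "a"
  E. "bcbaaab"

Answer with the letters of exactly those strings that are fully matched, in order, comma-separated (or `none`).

A → no match
B → no match
C → no match
D → match
E → match

D, E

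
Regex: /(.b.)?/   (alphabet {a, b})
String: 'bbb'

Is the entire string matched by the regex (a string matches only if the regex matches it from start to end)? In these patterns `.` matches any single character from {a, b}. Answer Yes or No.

Yes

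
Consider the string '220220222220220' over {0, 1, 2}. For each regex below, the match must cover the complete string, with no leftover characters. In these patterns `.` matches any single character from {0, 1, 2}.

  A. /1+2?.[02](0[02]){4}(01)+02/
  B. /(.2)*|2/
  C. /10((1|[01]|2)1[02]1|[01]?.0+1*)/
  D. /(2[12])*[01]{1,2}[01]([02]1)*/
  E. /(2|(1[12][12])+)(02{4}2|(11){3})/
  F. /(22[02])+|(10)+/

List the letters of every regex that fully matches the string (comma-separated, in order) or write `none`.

F

A → no match — must start with '1'
B → no match
C → no match — must start with '10'
D → no match
E → no match
F → match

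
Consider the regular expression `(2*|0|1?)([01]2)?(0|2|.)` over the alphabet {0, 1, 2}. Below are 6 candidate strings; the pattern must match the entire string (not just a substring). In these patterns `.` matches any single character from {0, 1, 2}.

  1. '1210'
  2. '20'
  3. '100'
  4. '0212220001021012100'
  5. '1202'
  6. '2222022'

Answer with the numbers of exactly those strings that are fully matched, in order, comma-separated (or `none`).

1. '1210' → no match
2. '20' → match
3. '100' → no match
4 → no match
5. '1202' → no match
6. '2222022' → match

2, 6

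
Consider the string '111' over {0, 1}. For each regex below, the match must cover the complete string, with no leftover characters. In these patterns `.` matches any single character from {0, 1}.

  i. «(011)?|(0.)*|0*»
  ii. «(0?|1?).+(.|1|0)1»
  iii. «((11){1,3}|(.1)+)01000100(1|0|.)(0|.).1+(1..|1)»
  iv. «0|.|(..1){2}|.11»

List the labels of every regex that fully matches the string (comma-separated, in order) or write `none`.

ii, iv

i → no match
ii → match
iii → no match
iv → match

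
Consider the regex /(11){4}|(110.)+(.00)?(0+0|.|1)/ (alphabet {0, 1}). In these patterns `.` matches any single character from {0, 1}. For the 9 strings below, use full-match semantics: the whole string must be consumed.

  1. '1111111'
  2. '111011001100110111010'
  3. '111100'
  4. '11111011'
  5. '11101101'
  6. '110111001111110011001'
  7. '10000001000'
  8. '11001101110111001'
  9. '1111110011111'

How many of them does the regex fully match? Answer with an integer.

1 → no match
2 → no match
3 → no match
4 → no match
5 → no match
6 → no match
7 → no match
8 → match
9 → no match
Total matched: 1

1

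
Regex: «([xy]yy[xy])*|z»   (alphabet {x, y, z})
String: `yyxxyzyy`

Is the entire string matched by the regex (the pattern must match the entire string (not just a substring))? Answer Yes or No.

No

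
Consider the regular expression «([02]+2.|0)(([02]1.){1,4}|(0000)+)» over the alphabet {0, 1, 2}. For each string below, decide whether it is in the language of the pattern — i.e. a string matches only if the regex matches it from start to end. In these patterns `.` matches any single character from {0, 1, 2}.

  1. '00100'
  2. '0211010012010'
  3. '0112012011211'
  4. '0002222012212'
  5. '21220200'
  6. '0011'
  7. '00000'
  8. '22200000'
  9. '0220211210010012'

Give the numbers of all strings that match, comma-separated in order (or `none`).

2, 4, 6, 7, 8, 9

1 → no match
2 → match
3 → no match
4 → match
5 → no match
6 → match
7 → match
8 → match
9 → match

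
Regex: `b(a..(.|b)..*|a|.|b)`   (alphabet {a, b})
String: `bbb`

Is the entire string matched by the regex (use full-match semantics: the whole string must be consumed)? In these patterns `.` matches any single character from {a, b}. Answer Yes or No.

No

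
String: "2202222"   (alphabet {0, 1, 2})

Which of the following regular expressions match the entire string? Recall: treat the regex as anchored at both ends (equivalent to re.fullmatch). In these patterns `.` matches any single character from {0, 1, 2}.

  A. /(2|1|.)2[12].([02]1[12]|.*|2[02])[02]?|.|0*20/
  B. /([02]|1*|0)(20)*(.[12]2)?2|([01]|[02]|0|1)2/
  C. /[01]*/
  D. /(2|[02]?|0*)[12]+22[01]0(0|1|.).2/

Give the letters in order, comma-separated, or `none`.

A → no match
B → match
C → no match
D → no match

B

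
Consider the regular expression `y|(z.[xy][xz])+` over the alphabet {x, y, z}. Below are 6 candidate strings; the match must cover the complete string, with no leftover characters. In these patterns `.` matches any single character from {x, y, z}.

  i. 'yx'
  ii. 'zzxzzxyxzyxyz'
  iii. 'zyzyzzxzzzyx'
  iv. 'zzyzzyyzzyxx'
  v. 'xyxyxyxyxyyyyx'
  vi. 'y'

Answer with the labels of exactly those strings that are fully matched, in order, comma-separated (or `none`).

i → no match
ii → no match
iii → no match
iv → match
v → no match
vi → match

iv, vi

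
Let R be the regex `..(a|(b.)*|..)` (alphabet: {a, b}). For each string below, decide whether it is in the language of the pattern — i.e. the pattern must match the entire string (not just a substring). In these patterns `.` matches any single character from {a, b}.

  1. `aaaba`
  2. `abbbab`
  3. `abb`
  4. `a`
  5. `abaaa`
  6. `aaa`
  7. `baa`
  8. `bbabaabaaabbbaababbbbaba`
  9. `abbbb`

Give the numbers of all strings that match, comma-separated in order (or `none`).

1 → no match
2 → no match
3 → no match
4 → no match
5 → no match
6 → match
7 → match
8 → no match
9 → no match

6, 7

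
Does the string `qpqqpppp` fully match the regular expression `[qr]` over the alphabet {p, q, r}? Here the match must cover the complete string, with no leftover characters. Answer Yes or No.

No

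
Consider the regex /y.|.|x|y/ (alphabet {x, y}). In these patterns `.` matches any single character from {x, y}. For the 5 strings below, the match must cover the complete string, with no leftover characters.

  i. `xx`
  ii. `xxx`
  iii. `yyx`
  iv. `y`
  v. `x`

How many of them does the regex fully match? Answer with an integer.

2

i → no match
ii → no match
iii → no match
iv → match
v → match
Total matched: 2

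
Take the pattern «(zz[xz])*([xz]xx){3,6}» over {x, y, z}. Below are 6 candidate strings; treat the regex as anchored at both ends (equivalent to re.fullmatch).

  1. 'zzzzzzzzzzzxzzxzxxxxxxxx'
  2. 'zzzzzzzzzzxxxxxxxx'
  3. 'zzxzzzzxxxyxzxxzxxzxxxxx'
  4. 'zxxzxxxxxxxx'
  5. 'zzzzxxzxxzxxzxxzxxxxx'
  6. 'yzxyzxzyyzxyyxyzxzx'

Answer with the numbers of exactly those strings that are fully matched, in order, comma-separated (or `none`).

1, 2, 4, 5

1 → match
2 → match
3 → no match
4 → match
5 → match
6 → no match — must end with 'xx'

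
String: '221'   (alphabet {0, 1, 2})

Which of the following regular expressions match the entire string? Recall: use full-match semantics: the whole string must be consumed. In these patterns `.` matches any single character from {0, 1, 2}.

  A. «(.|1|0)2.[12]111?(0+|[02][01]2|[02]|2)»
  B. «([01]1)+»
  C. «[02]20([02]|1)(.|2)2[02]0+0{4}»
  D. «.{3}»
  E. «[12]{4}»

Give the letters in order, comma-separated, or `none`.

A → no match
B → no match
C → no match — must end with '0'
D → match
E → no match

D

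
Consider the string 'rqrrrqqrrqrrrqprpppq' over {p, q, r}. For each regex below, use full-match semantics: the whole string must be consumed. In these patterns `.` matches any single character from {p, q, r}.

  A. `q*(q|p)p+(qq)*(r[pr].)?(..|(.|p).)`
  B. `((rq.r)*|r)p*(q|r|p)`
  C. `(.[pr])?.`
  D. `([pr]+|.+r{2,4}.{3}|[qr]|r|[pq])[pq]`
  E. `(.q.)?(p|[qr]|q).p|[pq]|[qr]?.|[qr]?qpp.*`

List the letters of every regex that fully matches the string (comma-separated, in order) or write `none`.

A → no match
B → match
C → no match
D → no match
E → no match

B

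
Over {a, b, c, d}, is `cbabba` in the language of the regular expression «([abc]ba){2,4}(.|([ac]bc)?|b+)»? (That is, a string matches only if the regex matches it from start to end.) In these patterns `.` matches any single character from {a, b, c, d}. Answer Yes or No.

Yes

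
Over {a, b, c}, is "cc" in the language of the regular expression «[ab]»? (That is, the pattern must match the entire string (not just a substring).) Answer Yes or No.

No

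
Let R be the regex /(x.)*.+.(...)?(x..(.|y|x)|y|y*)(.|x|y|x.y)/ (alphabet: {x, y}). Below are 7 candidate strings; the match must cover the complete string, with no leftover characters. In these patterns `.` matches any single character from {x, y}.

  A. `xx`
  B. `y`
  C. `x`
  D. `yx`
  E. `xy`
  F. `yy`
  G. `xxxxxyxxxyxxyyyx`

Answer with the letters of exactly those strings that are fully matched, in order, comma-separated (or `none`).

G

A → no match
B → no match
C → no match
D → no match
E → no match
F → no match
G → match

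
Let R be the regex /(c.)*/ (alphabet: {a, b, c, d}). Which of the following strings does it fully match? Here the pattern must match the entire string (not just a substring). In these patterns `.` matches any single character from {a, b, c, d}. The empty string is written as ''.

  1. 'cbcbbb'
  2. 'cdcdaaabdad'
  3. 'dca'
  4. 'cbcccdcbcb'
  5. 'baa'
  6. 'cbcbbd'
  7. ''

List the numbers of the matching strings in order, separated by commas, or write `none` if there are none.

4, 7

1 → no match
2 → no match
3 → no match
4 → match
5 → no match
6 → no match
7 → match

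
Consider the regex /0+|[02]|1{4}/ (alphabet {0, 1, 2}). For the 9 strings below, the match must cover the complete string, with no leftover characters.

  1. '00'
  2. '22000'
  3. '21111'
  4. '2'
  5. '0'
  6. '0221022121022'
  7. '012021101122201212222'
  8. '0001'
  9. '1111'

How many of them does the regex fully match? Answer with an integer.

1. '00' → match
2. '22000' → no match
3. '21111' → no match
4. '2' → match
5. '0' → match
6 → no match
7 → no match
8. '0001' → no match
9. '1111' → match
Total matched: 4

4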